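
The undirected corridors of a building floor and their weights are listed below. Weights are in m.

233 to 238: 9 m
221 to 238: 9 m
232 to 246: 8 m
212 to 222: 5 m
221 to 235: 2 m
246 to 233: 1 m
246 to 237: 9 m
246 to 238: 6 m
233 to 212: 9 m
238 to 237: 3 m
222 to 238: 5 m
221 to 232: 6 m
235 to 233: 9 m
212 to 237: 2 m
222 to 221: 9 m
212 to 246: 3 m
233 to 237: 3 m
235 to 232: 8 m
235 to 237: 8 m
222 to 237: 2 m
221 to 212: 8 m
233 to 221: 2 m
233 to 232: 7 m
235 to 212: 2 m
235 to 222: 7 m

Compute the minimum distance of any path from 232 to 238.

13 m

Candidate routes:
232–221–233–237–238: 6+2+3+3 = 14
232–233–237–238: 7+3+3 = 13
232–246–238: 8+6 = 14
Cheapest is 232–233–237–238 at 13 m.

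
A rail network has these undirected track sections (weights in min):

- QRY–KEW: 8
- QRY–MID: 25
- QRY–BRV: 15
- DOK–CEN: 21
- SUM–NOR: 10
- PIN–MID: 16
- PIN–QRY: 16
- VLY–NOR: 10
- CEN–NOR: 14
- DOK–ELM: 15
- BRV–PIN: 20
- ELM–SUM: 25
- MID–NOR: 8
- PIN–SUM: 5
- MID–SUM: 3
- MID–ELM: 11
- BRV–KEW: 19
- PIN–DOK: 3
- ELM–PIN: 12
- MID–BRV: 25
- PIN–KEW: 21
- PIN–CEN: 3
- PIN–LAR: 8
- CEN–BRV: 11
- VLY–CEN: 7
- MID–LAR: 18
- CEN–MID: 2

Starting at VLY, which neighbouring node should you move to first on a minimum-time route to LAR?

CEN

Enumerating some paths:
VLY - NOR - MID - CEN - PIN - LAR: 10+8+2+3+8 = 31
VLY - CEN - PIN - LAR: 7+3+8 = 18
VLY - CEN - MID - LAR: 7+2+18 = 27
VLY - CEN - MID - SUM - PIN - LAR: 7+2+3+5+8 = 25
The minimum is 18 min via VLY - CEN - PIN - LAR.
So from VLY the first move is to CEN.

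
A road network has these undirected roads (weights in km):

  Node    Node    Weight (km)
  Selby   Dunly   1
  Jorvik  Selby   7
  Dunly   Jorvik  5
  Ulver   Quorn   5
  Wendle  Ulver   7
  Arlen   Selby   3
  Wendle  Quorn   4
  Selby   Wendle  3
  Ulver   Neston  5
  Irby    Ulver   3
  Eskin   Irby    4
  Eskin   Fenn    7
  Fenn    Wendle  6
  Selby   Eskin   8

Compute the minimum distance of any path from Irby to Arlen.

15 km

Shortest distances from Irby:
Irby: 0
Ulver: 3  (via Irby)
Eskin: 4  (via Irby)
Neston: 8  (via Ulver)
Quorn: 8  (via Ulver)
Wendle: 10  (via Ulver)
Fenn: 11  (via Eskin)
Selby: 12  (via Eskin)
Dunly: 13  (via Selby)
Arlen: 15  (via Selby)
Shortest route: Irby–Eskin–Selby–Arlen = 15 km.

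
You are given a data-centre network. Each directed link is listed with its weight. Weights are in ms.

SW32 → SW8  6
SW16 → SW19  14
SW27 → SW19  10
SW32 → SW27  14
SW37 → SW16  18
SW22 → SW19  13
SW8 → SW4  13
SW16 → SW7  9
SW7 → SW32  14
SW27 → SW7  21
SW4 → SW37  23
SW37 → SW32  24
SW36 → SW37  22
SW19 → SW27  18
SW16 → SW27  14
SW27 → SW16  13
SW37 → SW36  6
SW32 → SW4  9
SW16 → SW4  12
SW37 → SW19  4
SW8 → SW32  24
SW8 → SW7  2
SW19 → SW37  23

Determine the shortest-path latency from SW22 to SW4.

Running Dijkstra from SW22:
SW22: 0
SW19: 13  (via SW22)
SW27: 31  (via SW19)
SW37: 36  (via SW19)
SW36: 42  (via SW37)
SW16: 44  (via SW27)
SW7: 52  (via SW27)
SW4: 56  (via SW16)
Shortest route: SW22–SW19–SW27–SW16–SW4 = 56 ms.

56 ms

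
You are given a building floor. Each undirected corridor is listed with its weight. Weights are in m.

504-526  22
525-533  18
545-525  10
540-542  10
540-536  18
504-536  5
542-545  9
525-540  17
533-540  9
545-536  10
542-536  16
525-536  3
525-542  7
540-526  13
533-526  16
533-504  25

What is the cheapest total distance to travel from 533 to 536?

Settle nodes by increasing distance from 533:
533: 0
540: 9  (via 533)
526: 16  (via 533)
525: 18  (via 533)
542: 19  (via 540)
536: 21  (via 525)
Shortest route: 533–525–536 = 21 m.

21 m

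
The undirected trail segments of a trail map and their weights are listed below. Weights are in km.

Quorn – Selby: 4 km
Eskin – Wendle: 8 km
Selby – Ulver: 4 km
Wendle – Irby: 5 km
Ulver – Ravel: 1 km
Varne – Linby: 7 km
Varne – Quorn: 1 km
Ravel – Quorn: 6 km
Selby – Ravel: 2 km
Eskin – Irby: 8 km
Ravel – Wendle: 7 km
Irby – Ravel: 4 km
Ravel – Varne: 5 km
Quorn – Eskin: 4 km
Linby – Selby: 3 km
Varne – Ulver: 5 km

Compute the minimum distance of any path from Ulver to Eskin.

Compare a few routes:
Ulver → Varne → Quorn → Eskin: 5+1+4 = 10
Ulver → Ravel → Varne → Quorn → Eskin: 1+5+1+4 = 11
The minimum is 10 km via Ulver → Varne → Quorn → Eskin.

10 km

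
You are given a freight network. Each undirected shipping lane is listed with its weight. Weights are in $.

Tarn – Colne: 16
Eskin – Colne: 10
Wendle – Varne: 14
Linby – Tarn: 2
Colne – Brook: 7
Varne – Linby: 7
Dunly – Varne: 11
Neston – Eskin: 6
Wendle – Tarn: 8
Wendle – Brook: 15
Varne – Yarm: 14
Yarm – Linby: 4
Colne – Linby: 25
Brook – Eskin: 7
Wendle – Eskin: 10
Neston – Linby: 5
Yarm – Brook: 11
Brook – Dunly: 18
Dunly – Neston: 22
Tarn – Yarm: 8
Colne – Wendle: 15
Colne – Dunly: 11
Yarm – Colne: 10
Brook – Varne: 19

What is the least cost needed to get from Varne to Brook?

Running Dijkstra from Varne:
Varne: 0
Linby: 7  (via Varne)
Tarn: 9  (via Linby)
Dunly: 11  (via Varne)
Yarm: 11  (via Linby)
Neston: 12  (via Linby)
Wendle: 14  (via Varne)
Eskin: 18  (via Neston)
Brook: 19  (via Varne)
Shortest route: Varne–Brook = $19.

$19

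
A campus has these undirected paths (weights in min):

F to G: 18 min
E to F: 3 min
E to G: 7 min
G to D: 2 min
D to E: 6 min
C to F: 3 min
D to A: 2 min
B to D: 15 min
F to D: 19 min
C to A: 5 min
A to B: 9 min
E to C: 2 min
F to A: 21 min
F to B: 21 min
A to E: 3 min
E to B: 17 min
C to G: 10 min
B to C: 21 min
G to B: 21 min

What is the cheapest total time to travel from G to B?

13 min

Settle nodes by increasing distance from G:
G: 0
D: 2  (via G)
A: 4  (via D)
E: 7  (via G)
C: 9  (via A)
F: 10  (via E)
B: 13  (via A)
Shortest route: G–D–A–B = 13 min.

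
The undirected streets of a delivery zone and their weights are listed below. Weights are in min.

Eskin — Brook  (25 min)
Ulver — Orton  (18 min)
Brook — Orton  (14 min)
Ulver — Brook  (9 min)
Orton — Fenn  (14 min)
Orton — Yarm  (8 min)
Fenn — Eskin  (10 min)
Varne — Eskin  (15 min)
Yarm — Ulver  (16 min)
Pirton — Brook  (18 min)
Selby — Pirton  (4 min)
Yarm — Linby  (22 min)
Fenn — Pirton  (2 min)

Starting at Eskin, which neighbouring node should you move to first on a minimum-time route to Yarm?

Fenn

Candidate routes:
Eskin → Fenn → Orton → Yarm: 10+14+8 = 32
Eskin → Brook → Orton → Yarm: 25+14+8 = 47
The minimum is 32 min via Eskin → Fenn → Orton → Yarm.
So from Eskin the first move is to Fenn.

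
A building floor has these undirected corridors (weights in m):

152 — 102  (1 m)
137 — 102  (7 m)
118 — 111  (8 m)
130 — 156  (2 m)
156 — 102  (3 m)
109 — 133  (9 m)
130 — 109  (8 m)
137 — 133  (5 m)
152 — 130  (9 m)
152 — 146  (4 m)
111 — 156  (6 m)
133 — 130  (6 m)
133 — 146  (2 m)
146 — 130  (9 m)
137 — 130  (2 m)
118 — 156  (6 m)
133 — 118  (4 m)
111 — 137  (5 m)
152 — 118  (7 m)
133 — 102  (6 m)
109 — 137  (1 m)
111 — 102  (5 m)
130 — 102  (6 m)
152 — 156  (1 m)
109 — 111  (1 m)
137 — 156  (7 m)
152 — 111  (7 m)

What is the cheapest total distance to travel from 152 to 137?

Shortest distances from 152:
152: 0
102: 1  (via 152)
156: 1  (via 152)
130: 3  (via 156)
146: 4  (via 152)
137: 5  (via 130)
Shortest route: 152–156–130–137 = 5 m.

5 m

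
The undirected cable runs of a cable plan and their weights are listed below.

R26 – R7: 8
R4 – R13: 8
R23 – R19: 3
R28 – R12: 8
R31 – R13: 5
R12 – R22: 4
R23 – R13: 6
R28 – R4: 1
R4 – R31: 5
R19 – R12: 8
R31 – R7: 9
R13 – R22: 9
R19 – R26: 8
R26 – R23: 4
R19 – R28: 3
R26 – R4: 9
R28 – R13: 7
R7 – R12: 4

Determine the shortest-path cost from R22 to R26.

16

Compare a few routes:
R22–R13–R23–R26: 9+6+4 = 19
R22–R12–R7–R26: 4+4+8 = 16
R22–R12–R19–R26: 4+8+8 = 20
R22–R12–R19–R23–R26: 4+8+3+4 = 19
Cheapest is R22–R12–R7–R26 at 16.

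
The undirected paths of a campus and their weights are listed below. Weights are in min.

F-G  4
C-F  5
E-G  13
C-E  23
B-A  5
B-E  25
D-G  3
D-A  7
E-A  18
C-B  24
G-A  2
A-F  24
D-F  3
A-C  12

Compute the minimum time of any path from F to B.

11 min

Shortest distances from F:
F: 0
D: 3  (via F)
G: 4  (via F)
C: 5  (via F)
A: 6  (via G)
B: 11  (via A)
Shortest route: F–G–A–B = 11 min.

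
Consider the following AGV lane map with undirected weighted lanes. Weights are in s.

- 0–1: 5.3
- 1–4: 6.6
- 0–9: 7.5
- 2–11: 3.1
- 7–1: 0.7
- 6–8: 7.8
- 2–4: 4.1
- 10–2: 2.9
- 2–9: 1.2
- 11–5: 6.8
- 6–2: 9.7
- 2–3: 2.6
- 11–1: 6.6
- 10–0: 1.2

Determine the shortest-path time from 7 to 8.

Running Dijkstra from 7:
7: 0
1: 0.7  (via 7)
0: 6  (via 1)
10: 7.2  (via 0)
4: 7.3  (via 1)
11: 7.3  (via 1)
2: 10.1  (via 10)
9: 11.3  (via 2)
3: 12.7  (via 2)
5: 14.1  (via 11)
6: 19.8  (via 2)
8: 27.6  (via 6)
Shortest route: 7–1–0–10–2–6–8 = 27.6 s.

27.6 s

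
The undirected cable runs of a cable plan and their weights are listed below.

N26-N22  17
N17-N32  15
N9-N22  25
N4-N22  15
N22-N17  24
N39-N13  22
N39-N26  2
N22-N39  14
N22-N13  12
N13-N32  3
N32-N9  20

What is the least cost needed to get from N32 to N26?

Compare a few routes:
N32–N13–N39–N26: 3+22+2 = 27
N32–N13–N22–N39–N26: 3+12+14+2 = 31
N32–N13–N22–N26: 3+12+17 = 32
The minimum is 27 via N32–N13–N39–N26.

27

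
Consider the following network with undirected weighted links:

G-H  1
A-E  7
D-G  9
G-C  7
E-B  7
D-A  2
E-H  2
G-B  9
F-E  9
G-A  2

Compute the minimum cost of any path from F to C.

Enumerating some paths:
F–E–H–G–C: 9+2+1+7 = 19
F–E–B–G–C: 9+7+9+7 = 32
F–E–A–G–C: 9+7+2+7 = 25
The minimum is 19 via F–E–H–G–C.

19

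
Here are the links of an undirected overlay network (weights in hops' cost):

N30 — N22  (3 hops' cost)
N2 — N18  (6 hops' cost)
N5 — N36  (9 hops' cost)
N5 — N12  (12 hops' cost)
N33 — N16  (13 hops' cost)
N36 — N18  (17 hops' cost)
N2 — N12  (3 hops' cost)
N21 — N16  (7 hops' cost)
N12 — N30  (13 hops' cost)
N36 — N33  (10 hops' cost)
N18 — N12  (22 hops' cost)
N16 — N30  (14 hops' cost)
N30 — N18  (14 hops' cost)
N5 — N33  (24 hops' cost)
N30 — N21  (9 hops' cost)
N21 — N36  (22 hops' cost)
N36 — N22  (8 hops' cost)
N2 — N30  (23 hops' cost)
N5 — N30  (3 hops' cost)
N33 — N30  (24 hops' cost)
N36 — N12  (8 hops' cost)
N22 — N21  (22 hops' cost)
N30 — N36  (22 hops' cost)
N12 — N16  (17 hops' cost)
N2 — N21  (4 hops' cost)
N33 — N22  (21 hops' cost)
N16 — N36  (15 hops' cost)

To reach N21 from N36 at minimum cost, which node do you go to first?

N12

Candidate routes:
N36 - N12 - N2 - N21: 8+3+4 = 15
N36 - N22 - N30 - N21: 8+3+9 = 20
Cheapest is N36 - N12 - N2 - N21 at 15 hops' cost.
So from N36 the first move is to N12.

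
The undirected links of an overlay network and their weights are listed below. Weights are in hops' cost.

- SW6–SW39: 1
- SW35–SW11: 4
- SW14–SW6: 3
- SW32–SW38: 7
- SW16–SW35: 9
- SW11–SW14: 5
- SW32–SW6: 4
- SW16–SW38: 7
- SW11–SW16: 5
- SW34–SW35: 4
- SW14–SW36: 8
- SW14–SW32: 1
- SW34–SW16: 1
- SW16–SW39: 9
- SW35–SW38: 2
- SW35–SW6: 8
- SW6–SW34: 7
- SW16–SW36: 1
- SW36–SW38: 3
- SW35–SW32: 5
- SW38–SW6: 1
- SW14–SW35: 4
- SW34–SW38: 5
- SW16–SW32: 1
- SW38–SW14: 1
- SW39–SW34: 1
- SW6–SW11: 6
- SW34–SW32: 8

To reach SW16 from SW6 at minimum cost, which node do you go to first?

Enumerating some paths:
SW6–SW38–SW14–SW32–SW16: 1+1+1+1 = 4
SW6–SW14–SW32–SW16: 3+1+1 = 5
SW6–SW39–SW34–SW16: 1+1+1 = 3
The minimum is 3 hops' cost via SW6–SW39–SW34–SW16.
So from SW6 the first move is to SW39.

SW39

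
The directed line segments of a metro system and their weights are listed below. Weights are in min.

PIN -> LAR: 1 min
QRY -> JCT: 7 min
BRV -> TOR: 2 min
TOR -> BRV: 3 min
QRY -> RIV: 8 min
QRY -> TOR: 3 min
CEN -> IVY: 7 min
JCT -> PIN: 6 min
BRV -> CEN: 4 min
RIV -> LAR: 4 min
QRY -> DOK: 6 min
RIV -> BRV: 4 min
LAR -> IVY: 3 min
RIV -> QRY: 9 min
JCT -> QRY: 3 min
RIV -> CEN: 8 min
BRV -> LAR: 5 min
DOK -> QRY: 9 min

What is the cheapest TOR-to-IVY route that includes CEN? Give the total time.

Shortest TOR→CEN: TOR–BRV–CEN = 7
Shortest CEN→IVY: CEN–IVY = 7
Total via CEN: 7 + 7 = 14 min.

14 min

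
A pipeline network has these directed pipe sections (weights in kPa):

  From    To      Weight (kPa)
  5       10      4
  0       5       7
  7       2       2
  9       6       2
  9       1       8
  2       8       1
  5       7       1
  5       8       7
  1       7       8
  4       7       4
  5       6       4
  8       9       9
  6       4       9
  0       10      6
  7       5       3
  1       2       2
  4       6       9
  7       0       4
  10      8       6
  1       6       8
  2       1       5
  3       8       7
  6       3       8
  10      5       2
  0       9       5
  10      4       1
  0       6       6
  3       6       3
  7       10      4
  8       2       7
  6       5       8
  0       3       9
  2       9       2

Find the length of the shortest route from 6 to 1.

16 kPa

Enumerating some paths:
6 - 5 - 7 - 2 - 1: 8+1+2+5 = 16
6 - 5 - 10 - 4 - 7 - 2 - 1: 8+4+1+4+2+5 = 24
6 - 4 - 7 - 2 - 1: 9+4+2+5 = 20
6 - 5 - 7 - 2 - 9 - 1: 8+1+2+2+8 = 21
Cheapest is 6 - 5 - 7 - 2 - 1 at 16 kPa.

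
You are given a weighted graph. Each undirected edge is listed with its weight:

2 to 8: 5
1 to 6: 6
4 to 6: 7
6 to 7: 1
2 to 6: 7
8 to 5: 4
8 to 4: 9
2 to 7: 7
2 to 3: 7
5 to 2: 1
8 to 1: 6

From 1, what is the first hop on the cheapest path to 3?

Compare a few routes:
1 → 6 → 4 → 8 → 2 → 3: 6+7+9+5+7 = 34
1 → 6 → 7 → 2 → 3: 6+1+7+7 = 21
1 → 6 → 2 → 3: 6+7+7 = 20
1 → 8 → 2 → 3: 6+5+7 = 18
Cheapest is 1 → 8 → 2 → 3 at 18.
So from 1 the first move is to 8.

8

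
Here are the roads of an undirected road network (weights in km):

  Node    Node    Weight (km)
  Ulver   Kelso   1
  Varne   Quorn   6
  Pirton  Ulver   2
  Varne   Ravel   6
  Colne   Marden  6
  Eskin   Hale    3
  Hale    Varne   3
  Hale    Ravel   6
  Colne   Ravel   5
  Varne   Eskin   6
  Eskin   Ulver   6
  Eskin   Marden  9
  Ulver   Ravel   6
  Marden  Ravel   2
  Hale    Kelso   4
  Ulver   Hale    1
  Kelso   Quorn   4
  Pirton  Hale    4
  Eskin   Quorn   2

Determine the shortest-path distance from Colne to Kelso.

Compare a few routes:
Colne–Ravel–Hale–Ulver–Kelso: 5+6+1+1 = 13
Colne–Ravel–Ulver–Kelso: 5+6+1 = 12
The minimum is 12 km via Colne–Ravel–Ulver–Kelso.

12 km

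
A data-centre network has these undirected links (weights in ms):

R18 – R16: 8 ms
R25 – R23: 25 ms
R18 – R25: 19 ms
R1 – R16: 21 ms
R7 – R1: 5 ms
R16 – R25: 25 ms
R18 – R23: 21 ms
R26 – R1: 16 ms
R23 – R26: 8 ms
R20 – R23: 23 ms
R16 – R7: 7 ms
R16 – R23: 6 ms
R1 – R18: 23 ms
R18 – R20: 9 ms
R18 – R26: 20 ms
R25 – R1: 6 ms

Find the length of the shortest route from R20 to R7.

24 ms

Running Dijkstra from R20:
R20: 0
R18: 9  (via R20)
R16: 17  (via R18)
R23: 23  (via R20)
R7: 24  (via R16)
Shortest route: R20–R18–R16–R7 = 24 ms.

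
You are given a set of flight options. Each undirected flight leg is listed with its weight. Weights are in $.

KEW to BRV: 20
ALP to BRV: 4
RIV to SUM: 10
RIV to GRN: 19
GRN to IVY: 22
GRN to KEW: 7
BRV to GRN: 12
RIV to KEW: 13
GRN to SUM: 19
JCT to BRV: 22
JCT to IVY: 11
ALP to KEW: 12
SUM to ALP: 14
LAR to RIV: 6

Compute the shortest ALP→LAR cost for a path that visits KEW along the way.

$31

Best ALP to KEW: ALP–KEW costing 12
Best KEW to LAR: KEW–RIV–LAR costing 19
Total via KEW: 12 + 19 = $31.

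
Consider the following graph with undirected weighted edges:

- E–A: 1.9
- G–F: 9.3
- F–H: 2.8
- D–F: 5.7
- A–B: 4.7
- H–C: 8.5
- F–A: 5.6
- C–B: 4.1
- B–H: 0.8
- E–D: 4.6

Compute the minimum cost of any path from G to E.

16.8

Running Dijkstra from G:
G: 0
F: 9.3  (via G)
H: 12.1  (via F)
B: 12.9  (via H)
A: 14.9  (via F)
D: 15  (via F)
E: 16.8  (via A)
Shortest route: G → F → A → E = 16.8.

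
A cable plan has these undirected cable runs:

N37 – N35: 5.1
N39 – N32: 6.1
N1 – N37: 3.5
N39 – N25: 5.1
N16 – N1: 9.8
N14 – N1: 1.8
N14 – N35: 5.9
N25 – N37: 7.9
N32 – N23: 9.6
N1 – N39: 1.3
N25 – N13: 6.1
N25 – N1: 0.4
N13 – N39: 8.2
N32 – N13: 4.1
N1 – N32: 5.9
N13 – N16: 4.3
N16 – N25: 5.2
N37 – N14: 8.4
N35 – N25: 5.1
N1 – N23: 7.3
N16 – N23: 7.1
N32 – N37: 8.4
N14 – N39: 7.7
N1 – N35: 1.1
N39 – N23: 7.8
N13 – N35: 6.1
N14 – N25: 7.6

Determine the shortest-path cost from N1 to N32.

5.9

Candidate routes:
N1 → N32: 5.9 = 5.9
N1 → N39 → N32: 1.3+6.1 = 7.4
N1 → N25 → N13 → N32: 0.4+6.1+4.1 = 10.6
N1 → N35 → N13 → N32: 1.1+6.1+4.1 = 11.3
Cheapest is N1 → N32 at 5.9.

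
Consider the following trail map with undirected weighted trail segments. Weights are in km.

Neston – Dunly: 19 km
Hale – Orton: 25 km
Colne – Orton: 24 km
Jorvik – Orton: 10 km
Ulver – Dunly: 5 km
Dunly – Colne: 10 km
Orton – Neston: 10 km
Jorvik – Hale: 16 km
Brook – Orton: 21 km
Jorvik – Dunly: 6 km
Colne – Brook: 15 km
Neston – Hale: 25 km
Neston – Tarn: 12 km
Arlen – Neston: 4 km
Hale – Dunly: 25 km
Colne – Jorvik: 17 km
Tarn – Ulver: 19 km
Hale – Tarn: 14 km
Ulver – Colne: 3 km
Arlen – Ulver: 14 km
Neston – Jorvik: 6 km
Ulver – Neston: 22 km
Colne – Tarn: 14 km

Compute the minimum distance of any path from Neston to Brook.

Running Dijkstra from Neston:
Neston: 0
Arlen: 4  (via Neston)
Jorvik: 6  (via Neston)
Orton: 10  (via Neston)
Tarn: 12  (via Neston)
Dunly: 12  (via Jorvik)
Ulver: 17  (via Dunly)
Colne: 20  (via Ulver)
Hale: 22  (via Jorvik)
Brook: 31  (via Orton)
Shortest route: Neston → Orton → Brook = 31 km.

31 km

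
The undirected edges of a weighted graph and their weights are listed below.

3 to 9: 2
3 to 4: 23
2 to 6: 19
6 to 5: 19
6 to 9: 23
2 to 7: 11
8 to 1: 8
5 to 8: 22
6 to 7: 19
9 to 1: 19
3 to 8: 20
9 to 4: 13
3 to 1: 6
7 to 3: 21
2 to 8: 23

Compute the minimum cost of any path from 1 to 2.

31

Enumerating some paths:
1–3–8–2: 6+20+23 = 49
1–3–7–2: 6+21+11 = 38
1–8–2: 8+23 = 31
Cheapest is 1–8–2 at 31.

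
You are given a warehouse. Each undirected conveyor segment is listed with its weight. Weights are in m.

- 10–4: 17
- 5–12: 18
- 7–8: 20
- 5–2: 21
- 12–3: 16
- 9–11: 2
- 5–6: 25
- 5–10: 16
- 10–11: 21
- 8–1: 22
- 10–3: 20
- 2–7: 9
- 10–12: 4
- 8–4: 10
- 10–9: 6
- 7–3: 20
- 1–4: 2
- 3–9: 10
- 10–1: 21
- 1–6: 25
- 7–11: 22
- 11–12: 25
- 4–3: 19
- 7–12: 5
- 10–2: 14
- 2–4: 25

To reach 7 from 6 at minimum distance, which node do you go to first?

Compare a few routes:
6–1–4–10–12–7: 25+2+17+4+5 = 53
6–5–2–7: 25+21+9 = 55
6–5–10–12–7: 25+16+4+5 = 50
6–5–12–7: 25+18+5 = 48
The minimum is 48 m via 6–5–12–7.
So from 6 the first move is to 5.

5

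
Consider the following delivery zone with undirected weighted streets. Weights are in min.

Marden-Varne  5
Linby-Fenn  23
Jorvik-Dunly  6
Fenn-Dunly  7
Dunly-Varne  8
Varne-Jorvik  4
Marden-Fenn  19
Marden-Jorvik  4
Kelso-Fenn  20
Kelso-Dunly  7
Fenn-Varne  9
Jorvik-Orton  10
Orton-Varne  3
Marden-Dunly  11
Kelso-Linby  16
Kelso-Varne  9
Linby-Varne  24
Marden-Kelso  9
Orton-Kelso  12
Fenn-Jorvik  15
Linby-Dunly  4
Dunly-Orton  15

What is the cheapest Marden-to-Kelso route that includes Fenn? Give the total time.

Best Marden to Fenn: Marden–Varne–Fenn costing 14
Best Fenn to Kelso: Fenn–Dunly–Kelso costing 14
Total via Fenn: 14 + 14 = 28 min.

28 min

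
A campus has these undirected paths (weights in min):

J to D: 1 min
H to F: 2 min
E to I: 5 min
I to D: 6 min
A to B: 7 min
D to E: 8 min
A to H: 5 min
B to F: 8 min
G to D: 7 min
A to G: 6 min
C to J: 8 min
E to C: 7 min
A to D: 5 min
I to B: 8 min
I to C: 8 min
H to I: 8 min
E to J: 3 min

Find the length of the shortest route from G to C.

16 min

Shortest distances from G:
G: 0
A: 6  (via G)
D: 7  (via G)
J: 8  (via D)
E: 11  (via J)
H: 11  (via A)
B: 13  (via A)
F: 13  (via H)
I: 13  (via D)
C: 16  (via J)
Shortest route: G–D–J–C = 16 min.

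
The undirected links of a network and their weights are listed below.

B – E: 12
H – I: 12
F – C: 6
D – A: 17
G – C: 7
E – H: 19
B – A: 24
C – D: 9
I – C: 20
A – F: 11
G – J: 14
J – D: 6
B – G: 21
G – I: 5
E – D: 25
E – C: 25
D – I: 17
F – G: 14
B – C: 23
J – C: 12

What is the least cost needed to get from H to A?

Shortest distances from H:
H: 0
I: 12  (via H)
G: 17  (via I)
E: 19  (via H)
C: 24  (via G)
D: 29  (via I)
F: 30  (via C)
B: 31  (via E)
J: 31  (via G)
A: 41  (via F)
Shortest route: H–I–G–C–F–A = 41.

41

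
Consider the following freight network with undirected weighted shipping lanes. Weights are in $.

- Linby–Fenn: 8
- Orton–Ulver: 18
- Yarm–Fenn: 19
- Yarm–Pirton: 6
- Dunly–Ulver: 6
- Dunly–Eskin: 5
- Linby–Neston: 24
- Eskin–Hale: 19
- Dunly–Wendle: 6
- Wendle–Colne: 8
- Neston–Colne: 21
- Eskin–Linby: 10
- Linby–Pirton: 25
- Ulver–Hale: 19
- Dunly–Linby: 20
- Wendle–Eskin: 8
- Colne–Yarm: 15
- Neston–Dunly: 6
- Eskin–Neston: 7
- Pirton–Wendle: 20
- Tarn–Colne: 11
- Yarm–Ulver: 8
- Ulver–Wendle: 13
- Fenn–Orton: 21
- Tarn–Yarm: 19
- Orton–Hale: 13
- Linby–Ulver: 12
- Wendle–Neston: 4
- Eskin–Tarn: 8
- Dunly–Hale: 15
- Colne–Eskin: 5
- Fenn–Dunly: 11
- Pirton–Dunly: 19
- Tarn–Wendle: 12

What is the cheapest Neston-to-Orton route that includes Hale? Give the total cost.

Best Neston to Hale: Neston → Dunly → Hale costing 21
Best Hale to Orton: Hale → Orton costing 13
Total via Hale: 21 + 13 = $34.

$34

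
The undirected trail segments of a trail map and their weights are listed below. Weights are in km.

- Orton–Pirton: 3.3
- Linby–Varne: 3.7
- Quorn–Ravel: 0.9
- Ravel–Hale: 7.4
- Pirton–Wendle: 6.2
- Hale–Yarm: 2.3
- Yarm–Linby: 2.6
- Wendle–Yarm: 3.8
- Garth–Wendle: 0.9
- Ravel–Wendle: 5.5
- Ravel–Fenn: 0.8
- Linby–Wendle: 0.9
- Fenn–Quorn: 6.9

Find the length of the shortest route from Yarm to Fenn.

9.8 km

Compare a few routes:
Yarm - Wendle - Ravel - Fenn: 3.8+5.5+0.8 = 10.1
Yarm - Linby - Wendle - Ravel - Fenn: 2.6+0.9+5.5+0.8 = 9.8
The minimum is 9.8 km via Yarm - Linby - Wendle - Ravel - Fenn.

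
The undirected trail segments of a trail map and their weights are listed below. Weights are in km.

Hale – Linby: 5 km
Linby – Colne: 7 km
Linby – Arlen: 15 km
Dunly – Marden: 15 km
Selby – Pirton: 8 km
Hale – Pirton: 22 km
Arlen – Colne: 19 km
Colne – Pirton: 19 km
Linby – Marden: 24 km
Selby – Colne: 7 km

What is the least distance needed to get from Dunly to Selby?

Shortest distances from Dunly:
Dunly: 0
Marden: 15  (via Dunly)
Linby: 39  (via Marden)
Hale: 44  (via Linby)
Colne: 46  (via Linby)
Selby: 53  (via Colne)
Shortest route: Dunly–Marden–Linby–Colne–Selby = 53 km.

53 km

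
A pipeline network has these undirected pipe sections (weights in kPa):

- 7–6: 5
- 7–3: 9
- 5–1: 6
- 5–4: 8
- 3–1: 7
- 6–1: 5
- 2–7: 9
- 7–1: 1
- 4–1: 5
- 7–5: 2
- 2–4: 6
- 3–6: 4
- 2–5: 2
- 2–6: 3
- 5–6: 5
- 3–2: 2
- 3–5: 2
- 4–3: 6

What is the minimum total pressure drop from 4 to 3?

Compare a few routes:
4 → 2 → 3: 6+2 = 8
4 → 3: 6 = 6
Cheapest is 4 → 3 at 6 kPa.

6 kPa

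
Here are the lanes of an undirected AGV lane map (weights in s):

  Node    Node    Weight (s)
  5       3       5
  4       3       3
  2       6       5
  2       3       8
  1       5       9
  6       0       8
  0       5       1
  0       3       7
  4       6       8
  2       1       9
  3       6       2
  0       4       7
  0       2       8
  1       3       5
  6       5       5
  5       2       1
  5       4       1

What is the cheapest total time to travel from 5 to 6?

5 s

Running Dijkstra from 5:
5: 0
0: 1  (via 5)
2: 1  (via 5)
4: 1  (via 5)
3: 4  (via 4)
6: 5  (via 5)
Shortest route: 5 → 6 = 5 s.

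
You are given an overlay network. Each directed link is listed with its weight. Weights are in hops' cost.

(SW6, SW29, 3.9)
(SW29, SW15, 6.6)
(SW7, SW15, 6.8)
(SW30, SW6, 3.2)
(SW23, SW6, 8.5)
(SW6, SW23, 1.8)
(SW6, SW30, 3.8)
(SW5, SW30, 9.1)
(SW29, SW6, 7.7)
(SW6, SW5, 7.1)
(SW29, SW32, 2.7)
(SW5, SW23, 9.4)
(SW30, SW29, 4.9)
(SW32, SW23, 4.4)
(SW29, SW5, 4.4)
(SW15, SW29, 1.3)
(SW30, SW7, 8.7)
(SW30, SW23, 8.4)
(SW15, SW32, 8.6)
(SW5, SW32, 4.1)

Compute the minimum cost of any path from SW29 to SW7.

20.2 hops' cost

Running Dijkstra from SW29:
SW29: 0
SW32: 2.7  (via SW29)
SW5: 4.4  (via SW29)
SW15: 6.6  (via SW29)
SW23: 7.1  (via SW32)
SW6: 7.7  (via SW29)
SW30: 11.5  (via SW6)
SW7: 20.2  (via SW30)
Shortest route: SW29 → SW6 → SW30 → SW7 = 20.2 hops' cost.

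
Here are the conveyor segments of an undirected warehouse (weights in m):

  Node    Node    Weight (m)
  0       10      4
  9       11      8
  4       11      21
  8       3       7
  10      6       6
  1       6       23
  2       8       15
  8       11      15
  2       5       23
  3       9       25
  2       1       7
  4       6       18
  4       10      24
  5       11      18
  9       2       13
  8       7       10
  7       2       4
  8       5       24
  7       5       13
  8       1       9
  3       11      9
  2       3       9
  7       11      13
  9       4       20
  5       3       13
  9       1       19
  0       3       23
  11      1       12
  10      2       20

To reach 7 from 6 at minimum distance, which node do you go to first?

10

Candidate routes:
6–10–0–3–2–7: 6+4+23+9+4 = 46
6–1–2–7: 23+7+4 = 34
6–1–8–7: 23+9+10 = 42
6–10–2–7: 6+20+4 = 30
Cheapest is 6–10–2–7 at 30 m.
So from 6 the first move is to 10.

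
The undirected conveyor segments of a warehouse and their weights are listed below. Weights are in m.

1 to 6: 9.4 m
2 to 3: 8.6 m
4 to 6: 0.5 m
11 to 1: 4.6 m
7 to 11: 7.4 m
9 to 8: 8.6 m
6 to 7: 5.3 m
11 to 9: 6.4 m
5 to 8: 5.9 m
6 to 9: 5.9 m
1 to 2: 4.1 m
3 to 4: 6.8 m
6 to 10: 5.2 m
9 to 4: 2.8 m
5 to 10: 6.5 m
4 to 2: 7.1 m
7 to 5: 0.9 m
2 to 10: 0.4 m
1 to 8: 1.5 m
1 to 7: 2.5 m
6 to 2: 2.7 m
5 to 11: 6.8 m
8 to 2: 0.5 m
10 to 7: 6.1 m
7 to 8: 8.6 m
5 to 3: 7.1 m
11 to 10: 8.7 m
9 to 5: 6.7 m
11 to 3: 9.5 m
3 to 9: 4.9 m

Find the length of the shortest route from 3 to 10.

9 m

Candidate routes:
3 - 2 - 10: 8.6+0.4 = 9
3 - 4 - 6 - 2 - 10: 6.8+0.5+2.7+0.4 = 10.4
3 - 9 - 4 - 6 - 2 - 10: 4.9+2.8+0.5+2.7+0.4 = 11.3
Cheapest is 3 - 2 - 10 at 9 m.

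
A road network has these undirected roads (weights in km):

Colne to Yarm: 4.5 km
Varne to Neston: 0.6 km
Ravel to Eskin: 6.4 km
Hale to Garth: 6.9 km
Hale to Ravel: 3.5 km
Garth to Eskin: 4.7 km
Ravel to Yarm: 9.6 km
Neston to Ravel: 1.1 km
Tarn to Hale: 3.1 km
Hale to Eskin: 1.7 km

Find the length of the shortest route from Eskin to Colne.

Shortest distances from Eskin:
Eskin: 0
Hale: 1.7  (via Eskin)
Garth: 4.7  (via Eskin)
Tarn: 4.8  (via Hale)
Ravel: 5.2  (via Hale)
Neston: 6.3  (via Ravel)
Varne: 6.9  (via Neston)
Yarm: 14.8  (via Ravel)
Colne: 19.3  (via Yarm)
Shortest route: Eskin → Hale → Ravel → Yarm → Colne = 19.3 km.

19.3 km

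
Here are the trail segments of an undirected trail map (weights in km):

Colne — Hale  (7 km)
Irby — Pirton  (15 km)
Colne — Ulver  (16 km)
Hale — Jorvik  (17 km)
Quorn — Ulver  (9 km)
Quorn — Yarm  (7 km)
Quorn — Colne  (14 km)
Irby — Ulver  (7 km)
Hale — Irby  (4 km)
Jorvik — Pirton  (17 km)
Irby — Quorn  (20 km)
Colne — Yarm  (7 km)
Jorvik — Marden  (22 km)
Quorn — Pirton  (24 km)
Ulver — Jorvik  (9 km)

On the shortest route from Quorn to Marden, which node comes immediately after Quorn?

Ulver

Candidate routes:
Quorn–Ulver–Irby–Hale–Jorvik–Marden: 9+7+4+17+22 = 59
Quorn–Irby–Ulver–Jorvik–Marden: 20+7+9+22 = 58
Quorn–Ulver–Jorvik–Marden: 9+9+22 = 40
The minimum is 40 km via Quorn–Ulver–Jorvik–Marden.
So from Quorn the first move is to Ulver.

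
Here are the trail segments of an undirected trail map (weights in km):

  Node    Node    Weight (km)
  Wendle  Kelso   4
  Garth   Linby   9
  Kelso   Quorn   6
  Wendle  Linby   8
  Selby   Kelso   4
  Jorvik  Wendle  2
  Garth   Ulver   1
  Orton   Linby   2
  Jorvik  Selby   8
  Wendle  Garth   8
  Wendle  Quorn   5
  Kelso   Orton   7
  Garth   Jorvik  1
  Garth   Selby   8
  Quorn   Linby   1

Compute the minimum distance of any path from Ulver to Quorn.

9 km

Shortest distances from Ulver:
Ulver: 0
Garth: 1  (via Ulver)
Jorvik: 2  (via Garth)
Wendle: 4  (via Jorvik)
Kelso: 8  (via Wendle)
Quorn: 9  (via Wendle)
Shortest route: Ulver–Garth–Jorvik–Wendle–Quorn = 9 km.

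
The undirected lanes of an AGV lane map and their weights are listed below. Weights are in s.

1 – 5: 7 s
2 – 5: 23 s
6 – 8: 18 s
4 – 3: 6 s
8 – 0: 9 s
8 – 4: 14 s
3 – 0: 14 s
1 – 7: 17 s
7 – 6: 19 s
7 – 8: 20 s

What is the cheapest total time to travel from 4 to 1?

51 s

Running Dijkstra from 4:
4: 0
3: 6  (via 4)
8: 14  (via 4)
0: 20  (via 3)
6: 32  (via 8)
7: 34  (via 8)
1: 51  (via 7)
Shortest route: 4 → 8 → 7 → 1 = 51 s.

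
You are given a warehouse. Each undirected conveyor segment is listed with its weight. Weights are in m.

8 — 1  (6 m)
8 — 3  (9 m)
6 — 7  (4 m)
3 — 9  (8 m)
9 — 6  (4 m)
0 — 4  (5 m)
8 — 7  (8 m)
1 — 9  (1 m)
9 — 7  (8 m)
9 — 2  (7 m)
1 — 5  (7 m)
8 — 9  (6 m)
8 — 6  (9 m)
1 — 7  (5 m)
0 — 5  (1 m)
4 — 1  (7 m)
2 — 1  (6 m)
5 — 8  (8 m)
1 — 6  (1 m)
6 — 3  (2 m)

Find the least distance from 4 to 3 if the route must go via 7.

Best 4 to 7: 4 → 1 → 7 costing 12
Best 7 to 3: 7 → 6 → 3 costing 6
Total via 7: 12 + 6 = 18 m.

18 m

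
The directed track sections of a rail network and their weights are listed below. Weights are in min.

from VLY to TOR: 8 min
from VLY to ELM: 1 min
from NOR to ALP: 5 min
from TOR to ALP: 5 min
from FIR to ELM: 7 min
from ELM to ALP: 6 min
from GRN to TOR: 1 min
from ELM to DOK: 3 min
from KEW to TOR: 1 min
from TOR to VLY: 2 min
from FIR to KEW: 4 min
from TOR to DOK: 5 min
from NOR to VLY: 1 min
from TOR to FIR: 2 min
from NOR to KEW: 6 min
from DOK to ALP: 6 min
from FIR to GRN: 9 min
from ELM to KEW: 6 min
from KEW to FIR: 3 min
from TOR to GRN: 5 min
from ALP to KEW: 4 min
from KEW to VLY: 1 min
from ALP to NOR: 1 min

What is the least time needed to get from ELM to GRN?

12 min

Candidate routes:
ELM → KEW → FIR → GRN: 6+3+9 = 18
ELM → KEW → TOR → GRN: 6+1+5 = 12
ELM → ALP → KEW → TOR → GRN: 6+4+1+5 = 16
The minimum is 12 min via ELM → KEW → TOR → GRN.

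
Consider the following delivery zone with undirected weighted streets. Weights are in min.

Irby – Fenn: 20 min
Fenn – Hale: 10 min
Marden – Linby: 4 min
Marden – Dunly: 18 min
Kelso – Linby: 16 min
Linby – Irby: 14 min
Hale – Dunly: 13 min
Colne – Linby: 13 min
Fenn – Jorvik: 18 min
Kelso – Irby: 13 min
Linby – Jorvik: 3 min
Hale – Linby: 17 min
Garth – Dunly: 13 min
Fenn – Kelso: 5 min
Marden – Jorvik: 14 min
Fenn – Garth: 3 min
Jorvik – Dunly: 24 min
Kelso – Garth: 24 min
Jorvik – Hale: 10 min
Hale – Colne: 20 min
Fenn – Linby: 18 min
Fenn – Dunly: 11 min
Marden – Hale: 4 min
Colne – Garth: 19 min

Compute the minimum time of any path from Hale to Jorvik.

10 min

Compare a few routes:
Hale → Marden → Linby → Jorvik: 4+4+3 = 11
Hale → Jorvik: 10 = 10
Hale → Marden → Jorvik: 4+14 = 18
Cheapest is Hale → Jorvik at 10 min.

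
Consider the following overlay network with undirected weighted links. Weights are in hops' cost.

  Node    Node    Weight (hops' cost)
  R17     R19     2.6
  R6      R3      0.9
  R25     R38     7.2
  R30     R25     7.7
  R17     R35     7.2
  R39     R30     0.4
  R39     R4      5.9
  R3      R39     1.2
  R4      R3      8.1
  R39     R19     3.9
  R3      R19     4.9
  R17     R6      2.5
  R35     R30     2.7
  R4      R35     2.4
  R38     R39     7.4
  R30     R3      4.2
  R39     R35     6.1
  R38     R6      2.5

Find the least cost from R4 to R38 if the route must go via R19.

Shortest R4→R19: R4–R35–R30–R39–R19 = 9.4
Shortest R19→R38: R19–R17–R6–R38 = 7.6
Total via R19: 9.4 + 7.6 = 17 hops' cost.

17 hops' cost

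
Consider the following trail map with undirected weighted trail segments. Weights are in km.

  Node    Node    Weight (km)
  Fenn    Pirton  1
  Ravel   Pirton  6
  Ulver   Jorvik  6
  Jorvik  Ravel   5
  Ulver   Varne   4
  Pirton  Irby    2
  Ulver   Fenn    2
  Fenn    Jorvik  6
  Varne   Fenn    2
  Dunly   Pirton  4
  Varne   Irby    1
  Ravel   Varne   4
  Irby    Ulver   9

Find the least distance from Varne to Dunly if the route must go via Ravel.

14 km

Best Varne to Ravel: Varne–Ravel costing 4
Shortest Ravel→Dunly: Ravel–Pirton–Dunly = 10
Total via Ravel: 4 + 10 = 14 km.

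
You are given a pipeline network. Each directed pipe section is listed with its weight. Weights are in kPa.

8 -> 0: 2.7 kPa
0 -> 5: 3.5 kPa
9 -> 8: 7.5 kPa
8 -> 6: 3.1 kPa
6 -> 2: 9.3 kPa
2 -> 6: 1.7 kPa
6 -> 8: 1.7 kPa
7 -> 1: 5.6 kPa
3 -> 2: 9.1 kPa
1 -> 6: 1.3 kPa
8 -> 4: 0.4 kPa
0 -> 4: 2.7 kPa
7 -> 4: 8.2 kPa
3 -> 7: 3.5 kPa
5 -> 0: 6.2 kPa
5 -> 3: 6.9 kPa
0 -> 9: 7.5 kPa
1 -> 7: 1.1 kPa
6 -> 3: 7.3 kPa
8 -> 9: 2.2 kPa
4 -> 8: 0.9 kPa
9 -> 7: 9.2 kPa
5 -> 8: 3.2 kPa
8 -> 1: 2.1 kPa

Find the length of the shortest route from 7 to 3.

14.2 kPa

Shortest distances from 7:
7: 0
1: 5.6  (via 7)
6: 6.9  (via 1)
4: 8.2  (via 7)
8: 8.6  (via 6)
9: 10.8  (via 8)
0: 11.3  (via 8)
3: 14.2  (via 6)
Shortest route: 7 → 1 → 6 → 3 = 14.2 kPa.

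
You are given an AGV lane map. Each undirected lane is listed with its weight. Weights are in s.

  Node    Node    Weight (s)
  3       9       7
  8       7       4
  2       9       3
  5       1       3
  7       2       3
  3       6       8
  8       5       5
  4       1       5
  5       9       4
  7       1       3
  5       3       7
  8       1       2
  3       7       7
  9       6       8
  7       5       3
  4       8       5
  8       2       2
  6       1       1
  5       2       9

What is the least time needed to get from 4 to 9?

Settle nodes by increasing distance from 4:
4: 0
1: 5  (via 4)
8: 5  (via 4)
6: 6  (via 1)
2: 7  (via 8)
5: 8  (via 1)
7: 8  (via 1)
9: 10  (via 2)
Shortest route: 4 → 8 → 2 → 9 = 10 s.

10 s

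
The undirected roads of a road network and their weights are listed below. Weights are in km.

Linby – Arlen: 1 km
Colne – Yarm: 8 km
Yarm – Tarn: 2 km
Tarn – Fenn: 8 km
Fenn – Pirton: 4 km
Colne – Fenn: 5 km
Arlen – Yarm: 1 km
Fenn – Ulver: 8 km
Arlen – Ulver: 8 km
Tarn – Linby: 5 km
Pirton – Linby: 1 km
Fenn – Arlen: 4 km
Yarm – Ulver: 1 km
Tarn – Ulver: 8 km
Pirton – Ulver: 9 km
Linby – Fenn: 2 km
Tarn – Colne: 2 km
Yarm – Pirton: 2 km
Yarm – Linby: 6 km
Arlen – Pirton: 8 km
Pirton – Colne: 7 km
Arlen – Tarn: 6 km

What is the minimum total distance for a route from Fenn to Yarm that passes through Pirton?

Best Fenn to Pirton: Fenn–Linby–Pirton costing 3
Best Pirton to Yarm: Pirton–Yarm costing 2
Total via Pirton: 3 + 2 = 5 km.

5 km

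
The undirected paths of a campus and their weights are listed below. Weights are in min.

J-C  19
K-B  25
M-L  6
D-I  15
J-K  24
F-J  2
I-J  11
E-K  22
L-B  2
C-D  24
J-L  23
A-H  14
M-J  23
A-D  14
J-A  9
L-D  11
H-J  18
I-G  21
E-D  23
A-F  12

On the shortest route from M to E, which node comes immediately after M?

Enumerating some paths:
M → L → B → K → E: 6+2+25+22 = 55
M → J → A → D → E: 23+9+14+23 = 69
M → L → D → E: 6+11+23 = 40
Cheapest is M → L → D → E at 40 min.
So from M the first move is to L.

L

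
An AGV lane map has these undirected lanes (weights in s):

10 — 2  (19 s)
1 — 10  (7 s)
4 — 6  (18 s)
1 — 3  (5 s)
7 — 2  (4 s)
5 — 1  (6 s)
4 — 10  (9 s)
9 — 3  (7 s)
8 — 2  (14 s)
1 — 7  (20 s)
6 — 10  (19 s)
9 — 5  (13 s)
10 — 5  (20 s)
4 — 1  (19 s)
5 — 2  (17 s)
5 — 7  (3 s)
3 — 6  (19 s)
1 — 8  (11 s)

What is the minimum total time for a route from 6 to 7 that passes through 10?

35 s

Best 6 to 10: 6–10 costing 19
Best 10 to 7: 10–1–5–7 costing 16
Total via 10: 19 + 16 = 35 s.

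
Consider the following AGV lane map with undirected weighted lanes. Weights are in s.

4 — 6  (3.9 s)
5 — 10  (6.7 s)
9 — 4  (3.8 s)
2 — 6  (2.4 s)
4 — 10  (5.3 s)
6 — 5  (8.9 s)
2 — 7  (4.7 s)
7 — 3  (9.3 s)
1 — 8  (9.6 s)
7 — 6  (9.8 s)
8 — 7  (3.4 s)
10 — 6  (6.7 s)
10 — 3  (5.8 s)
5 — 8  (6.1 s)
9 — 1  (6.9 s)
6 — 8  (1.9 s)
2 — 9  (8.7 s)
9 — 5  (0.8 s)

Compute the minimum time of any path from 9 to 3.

13.3 s

Shortest distances from 9:
9: 0
5: 0.8  (via 9)
4: 3.8  (via 9)
1: 6.9  (via 9)
8: 6.9  (via 5)
10: 7.5  (via 5)
6: 7.7  (via 4)
2: 8.7  (via 9)
7: 10.3  (via 8)
3: 13.3  (via 10)
Shortest route: 9–5–10–3 = 13.3 s.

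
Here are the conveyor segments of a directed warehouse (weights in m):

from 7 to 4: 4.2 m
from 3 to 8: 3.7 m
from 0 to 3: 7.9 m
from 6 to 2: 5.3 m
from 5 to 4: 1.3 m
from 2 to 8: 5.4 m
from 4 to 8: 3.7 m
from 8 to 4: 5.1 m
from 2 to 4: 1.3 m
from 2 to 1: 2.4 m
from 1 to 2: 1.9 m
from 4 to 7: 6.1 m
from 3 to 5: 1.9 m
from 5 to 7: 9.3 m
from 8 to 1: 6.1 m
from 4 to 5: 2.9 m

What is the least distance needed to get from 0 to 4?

Settle nodes by increasing distance from 0:
0: 0
3: 7.9  (via 0)
5: 9.8  (via 3)
4: 11.1  (via 5)
Shortest route: 0 → 3 → 5 → 4 = 11.1 m.

11.1 m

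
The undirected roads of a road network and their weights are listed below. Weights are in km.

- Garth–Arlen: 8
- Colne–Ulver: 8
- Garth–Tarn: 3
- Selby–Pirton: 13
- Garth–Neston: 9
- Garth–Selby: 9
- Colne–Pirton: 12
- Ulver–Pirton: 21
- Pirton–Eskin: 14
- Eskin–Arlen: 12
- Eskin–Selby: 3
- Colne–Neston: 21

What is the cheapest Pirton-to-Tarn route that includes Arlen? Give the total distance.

Shortest Pirton→Arlen: Pirton–Eskin–Arlen = 26
Best Arlen to Tarn: Arlen–Garth–Tarn costing 11
Total via Arlen: 26 + 11 = 37 km.

37 km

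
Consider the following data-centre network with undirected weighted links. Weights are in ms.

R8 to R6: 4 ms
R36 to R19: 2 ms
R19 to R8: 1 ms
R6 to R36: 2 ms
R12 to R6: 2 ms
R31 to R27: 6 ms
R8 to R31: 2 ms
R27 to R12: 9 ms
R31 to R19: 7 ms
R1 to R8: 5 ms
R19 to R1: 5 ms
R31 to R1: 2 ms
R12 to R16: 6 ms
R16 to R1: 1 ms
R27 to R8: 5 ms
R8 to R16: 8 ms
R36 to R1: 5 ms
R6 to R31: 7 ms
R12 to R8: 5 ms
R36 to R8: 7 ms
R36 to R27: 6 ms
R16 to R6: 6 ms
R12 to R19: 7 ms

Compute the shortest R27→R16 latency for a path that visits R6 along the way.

14 ms

Shortest R27→R6: R27–R36–R6 = 8
Shortest R6→R16: R6–R16 = 6
Total via R6: 8 + 6 = 14 ms.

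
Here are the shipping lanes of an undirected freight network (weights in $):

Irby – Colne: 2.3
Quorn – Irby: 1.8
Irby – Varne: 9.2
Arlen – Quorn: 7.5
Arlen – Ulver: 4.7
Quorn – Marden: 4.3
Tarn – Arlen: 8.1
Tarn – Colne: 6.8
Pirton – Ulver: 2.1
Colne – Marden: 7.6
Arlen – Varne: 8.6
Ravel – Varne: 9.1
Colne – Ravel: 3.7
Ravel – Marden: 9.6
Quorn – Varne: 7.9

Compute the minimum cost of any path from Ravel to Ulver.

$20

Compare a few routes:
Ravel–Colne–Irby–Quorn–Arlen–Ulver: 3.7+2.3+1.8+7.5+4.7 = 20
Ravel–Varne–Arlen–Ulver: 9.1+8.6+4.7 = 22.4
Cheapest is Ravel–Colne–Irby–Quorn–Arlen–Ulver at $20.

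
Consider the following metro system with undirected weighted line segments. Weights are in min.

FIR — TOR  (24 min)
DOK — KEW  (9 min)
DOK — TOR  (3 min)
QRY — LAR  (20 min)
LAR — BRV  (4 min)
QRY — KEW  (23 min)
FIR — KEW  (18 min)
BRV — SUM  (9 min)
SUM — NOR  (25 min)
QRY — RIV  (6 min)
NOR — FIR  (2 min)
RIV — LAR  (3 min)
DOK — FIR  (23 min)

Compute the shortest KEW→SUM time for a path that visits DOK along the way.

Best KEW to DOK: KEW → DOK costing 9
Shortest DOK→SUM: DOK → FIR → NOR → SUM = 50
Total via DOK: 9 + 50 = 59 min.

59 min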